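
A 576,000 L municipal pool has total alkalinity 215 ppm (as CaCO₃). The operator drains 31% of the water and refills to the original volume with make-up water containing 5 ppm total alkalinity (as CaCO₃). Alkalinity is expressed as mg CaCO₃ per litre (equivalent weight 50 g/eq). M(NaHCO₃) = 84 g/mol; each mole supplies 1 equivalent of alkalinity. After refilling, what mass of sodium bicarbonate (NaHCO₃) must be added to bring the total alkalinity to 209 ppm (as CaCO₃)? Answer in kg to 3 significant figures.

After draining 31% and refilling: 215 × 0.69 + 5 × 0.31 = 149.9 ppm.
Deficit to target: 209 − 149.9 = 59.1 mg/L.
As CaCO₃: 59.1 mg/L × 576,000 L = 34,040 g; ÷ 50 g/eq ÷ 1 = 680.8 mol NaHCO₃.
Mass: 680.8 × 84 = 57,190 g.

57.2 kg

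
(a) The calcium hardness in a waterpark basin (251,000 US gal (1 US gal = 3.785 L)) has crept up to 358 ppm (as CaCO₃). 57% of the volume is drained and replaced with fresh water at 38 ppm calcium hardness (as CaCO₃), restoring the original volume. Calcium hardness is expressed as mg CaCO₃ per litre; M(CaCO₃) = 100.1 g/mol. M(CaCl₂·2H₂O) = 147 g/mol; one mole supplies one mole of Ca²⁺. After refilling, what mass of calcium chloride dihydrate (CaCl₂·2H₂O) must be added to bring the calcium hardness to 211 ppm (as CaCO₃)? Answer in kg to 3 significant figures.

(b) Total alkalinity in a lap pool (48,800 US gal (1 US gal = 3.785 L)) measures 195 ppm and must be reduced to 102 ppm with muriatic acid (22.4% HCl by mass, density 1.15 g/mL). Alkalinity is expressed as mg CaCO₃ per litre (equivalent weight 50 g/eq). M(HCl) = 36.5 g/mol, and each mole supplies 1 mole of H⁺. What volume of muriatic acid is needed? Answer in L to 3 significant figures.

(a) Volume: 251,000 US gal × 3.785 L/gal = 950,035 L.
(a) After draining 57% and refilling: 358 × 0.43 + 38 × 0.57 = 175.6 ppm.
(a) Deficit to target: 211 − 175.6 = 35.4 mg/L.
(a) As CaCO₃: 35.4 mg/L × 950,035 L = 33,630 g; ÷ 100.1 = 336 mol Ca²⁺.
(a) Mass: 336 × 147 = 49,390 g.

(b) Volume: 48,800 US gal × 3.785 L/gal = 184,708 L.
(b) Alkalinity to neutralize: (195 − 102) = 93 mg/L as CaCO₃ × 184,708 L = 17,180 g as CaCO₃.
(b) Equivalents of H⁺ required: 17,180 ÷ 50 g/eq = 343.6 eq = 343.6 mol HCl.
(b) Mass of HCl: 343.6 × 36.5 = 12,540 g.
(b) Mass of 22.4% solution: 12,540 / 0.224 = 55,980 g.
(b) Volume: 55,980 g ÷ 1.15 g/mL = 48,680 mL.

(a) 49.4 kg; (b) 48.7 L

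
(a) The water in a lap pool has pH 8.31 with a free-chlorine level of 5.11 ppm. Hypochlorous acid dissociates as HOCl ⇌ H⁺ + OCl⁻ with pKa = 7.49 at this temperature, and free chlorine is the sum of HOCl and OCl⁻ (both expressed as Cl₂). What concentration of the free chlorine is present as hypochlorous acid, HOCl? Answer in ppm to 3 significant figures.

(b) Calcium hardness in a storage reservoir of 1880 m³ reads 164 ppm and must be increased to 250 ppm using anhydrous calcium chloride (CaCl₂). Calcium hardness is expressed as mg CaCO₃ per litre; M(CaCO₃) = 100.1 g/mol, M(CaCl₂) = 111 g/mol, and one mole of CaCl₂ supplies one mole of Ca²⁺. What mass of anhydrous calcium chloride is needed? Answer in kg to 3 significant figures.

(a) 0.672 ppm; (b) 179 kg

(a) [OCl⁻]/[HOCl] = 10^(pH − pKa) = 10^(8.31 − 7.49) = 10^0.82 = 6.607.
(a) Fraction as HOCl = 1 / (1 + 6.607) = 0.1315.
(a) HOCl = 0.1315 × 5.11 ppm = 0.6718 ppm.

(b) Volume: 1880 m³ = 1,880,000 L.
(b) Hardness to add: (250 − 164) = 86 mg/L as CaCO₃ × 1,880,000 L = 161,700 g as CaCO₃.
(b) Moles of Ca²⁺ (1 mol Ca²⁺ ≡ 1 mol CaCO₃): 161,700 / 100.1 g/mol = 1615 mol.
(b) Mass of CaCl₂: 1615 × 111 = 179,300 g.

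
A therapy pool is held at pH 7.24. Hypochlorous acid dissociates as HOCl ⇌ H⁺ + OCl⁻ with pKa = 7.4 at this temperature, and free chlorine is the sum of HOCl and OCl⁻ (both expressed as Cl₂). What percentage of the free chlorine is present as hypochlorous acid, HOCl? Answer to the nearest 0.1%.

[OCl⁻]/[HOCl] = 10^(pH − pKa) = 10^(7.24 − 7.4) = 10^-0.16 = 0.6918.
Fraction as HOCl = 1 / (1 + 0.6918) = 0.5911.

59.1%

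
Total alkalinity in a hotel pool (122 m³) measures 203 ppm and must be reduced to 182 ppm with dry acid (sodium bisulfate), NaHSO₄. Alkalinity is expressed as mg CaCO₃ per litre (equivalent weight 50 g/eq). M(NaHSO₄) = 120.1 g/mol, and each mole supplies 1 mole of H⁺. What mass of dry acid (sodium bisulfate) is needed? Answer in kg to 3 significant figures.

6.15 kg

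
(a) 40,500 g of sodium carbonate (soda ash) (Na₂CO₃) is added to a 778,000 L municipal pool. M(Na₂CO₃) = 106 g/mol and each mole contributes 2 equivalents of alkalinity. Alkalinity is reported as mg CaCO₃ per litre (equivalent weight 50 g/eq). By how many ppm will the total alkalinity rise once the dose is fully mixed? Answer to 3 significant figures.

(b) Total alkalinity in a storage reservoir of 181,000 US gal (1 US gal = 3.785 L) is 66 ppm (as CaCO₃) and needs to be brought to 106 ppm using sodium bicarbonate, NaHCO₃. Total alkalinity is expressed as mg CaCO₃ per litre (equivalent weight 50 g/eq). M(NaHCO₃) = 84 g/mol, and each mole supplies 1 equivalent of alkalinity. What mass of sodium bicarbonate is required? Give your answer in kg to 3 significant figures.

(a) 49.1 ppm; (b) 46.0 kg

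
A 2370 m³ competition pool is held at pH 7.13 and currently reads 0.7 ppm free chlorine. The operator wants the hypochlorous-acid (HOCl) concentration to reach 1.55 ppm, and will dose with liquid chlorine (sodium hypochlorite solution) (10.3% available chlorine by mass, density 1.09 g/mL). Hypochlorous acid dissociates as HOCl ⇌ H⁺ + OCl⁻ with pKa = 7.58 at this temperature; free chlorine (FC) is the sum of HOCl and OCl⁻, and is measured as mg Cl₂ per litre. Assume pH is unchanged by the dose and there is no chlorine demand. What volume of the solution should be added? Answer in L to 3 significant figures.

Volume: 2370 m³ = 2,370,000 L.
[OCl⁻]/[HOCl] = 10^(pH − pKa) = 10^(7.13 − 7.58) = 0.3548; fraction as HOCl = 1/(1 + 0.3548) = 0.7381.
Free chlorine required for 1.55 ppm HOCl: 1.55 / 0.7381 = 2.1 ppm.
FC to add: 2.1 − 0.7 = 1.4 mg/L as Cl₂.
Cl₂ equivalent: 1.4 mg/L × 2,370,000 L = 3318 g.
Product at 10.3% available Cl: 3318 / 0.103 = 32,210 g.
Volume: 32,210 g ÷ 1.09 g/mL = 29,550 mL.

29.6 L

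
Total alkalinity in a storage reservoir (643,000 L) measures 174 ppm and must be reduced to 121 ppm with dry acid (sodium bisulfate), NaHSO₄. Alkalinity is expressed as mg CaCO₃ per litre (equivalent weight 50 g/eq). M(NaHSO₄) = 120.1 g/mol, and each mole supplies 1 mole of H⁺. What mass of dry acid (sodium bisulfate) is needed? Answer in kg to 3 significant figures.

Alkalinity to neutralize: (174 − 121) = 53 mg/L as CaCO₃ × 643,000 L = 34,080 g as CaCO₃.
Equivalents of H⁺ required: 34,080 ÷ 50 g/eq = 681.6 eq = 681.6 mol NaHSO₄.
Mass of NaHSO₄: 681.6 × 120.1 = 81,860 g.

81.9 kg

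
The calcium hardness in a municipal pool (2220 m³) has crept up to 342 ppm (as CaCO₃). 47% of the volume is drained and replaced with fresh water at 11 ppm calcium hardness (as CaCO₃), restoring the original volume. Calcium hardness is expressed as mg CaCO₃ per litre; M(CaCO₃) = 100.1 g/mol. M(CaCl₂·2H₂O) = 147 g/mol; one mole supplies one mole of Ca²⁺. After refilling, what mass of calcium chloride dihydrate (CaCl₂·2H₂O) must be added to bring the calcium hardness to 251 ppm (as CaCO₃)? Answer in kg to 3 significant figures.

Volume: 2220 m³ = 2,220,000 L.
After draining 47% and refilling: 342 × 0.53 + 11 × 0.47 = 186.43 ppm.
Deficit to target: 251 − 186.43 = 64.57 mg/L.
As CaCO₃: 64.57 mg/L × 2,220,000 L = 143,300 g; ÷ 100.1 = 1432 mol Ca²⁺.
Mass: 1432 × 147 = 210,500 g.

211 kg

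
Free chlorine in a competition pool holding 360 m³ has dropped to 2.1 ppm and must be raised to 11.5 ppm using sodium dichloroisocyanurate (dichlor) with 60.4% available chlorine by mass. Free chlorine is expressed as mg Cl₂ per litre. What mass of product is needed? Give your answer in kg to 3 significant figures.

Volume: 360 m³ = 360,000 L.
Chlorine deficit: 11.5 − 2.1 = 9.4 ppm = 9.4 mg/L as Cl₂.
Cl₂ equivalent needed: 9.4 mg/L × 360,000 L = 3,384,000 mg = 3384 g.
Product at 60.4% available chlorine: 3384 / 0.604 = 5603 g.

5.60 kg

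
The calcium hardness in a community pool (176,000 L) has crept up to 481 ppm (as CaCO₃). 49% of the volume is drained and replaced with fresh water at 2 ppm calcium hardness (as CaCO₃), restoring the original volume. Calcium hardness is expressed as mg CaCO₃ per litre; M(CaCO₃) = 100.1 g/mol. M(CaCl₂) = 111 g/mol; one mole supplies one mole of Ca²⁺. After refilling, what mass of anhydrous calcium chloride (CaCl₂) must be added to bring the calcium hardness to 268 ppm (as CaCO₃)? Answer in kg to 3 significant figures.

4.24 kg

After draining 49% and refilling: 481 × 0.51 + 2 × 0.49 = 246.29 ppm.
Deficit to target: 268 − 246.29 = 21.71 mg/L.
As CaCO₃: 21.71 mg/L × 176,000 L = 3821 g; ÷ 100.1 = 38.17 mol Ca²⁺.
Mass: 38.17 × 111 = 4237 g.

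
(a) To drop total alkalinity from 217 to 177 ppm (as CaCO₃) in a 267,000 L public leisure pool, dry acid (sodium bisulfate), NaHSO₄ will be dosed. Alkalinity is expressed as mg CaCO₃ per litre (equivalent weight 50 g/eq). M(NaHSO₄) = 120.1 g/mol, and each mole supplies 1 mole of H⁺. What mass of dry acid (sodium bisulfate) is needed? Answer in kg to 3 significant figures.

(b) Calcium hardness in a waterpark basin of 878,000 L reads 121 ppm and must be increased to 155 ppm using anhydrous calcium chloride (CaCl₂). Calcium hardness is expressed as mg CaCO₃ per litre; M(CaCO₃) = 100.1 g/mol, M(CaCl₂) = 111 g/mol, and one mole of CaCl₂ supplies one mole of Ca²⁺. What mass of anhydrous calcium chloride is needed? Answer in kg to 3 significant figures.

(a) 25.7 kg; (b) 33.1 kg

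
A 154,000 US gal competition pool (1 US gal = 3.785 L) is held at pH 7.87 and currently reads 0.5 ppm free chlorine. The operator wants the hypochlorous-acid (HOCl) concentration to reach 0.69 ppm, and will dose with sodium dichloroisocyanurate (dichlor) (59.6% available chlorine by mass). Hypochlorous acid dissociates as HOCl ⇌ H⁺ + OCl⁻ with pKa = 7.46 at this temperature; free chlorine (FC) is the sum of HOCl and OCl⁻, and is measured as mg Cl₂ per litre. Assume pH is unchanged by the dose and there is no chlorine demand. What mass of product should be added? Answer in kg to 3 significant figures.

Volume: 154,000 US gal × 3.785 L/gal = 582,890 L.
[OCl⁻]/[HOCl] = 10^(pH − pKa) = 10^(7.87 − 7.46) = 2.57; fraction as HOCl = 1/(1 + 2.57) = 0.2801.
Free chlorine required for 0.69 ppm HOCl: 0.69 / 0.2801 = 2.464 ppm.
FC to add: 2.464 − 0.5 = 1.964 mg/L as Cl₂.
Cl₂ equivalent: 1.964 mg/L × 582,890 L = 1145 g.
Product at 59.6% available Cl: 1145 / 0.596 = 1920 g.

1.92 kg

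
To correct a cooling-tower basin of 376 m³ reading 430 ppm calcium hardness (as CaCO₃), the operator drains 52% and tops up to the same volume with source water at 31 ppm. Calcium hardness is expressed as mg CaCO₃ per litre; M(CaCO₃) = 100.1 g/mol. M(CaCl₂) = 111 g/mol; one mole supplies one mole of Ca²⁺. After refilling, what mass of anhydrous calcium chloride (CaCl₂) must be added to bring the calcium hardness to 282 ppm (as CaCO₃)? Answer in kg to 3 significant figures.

Volume: 376 m³ = 376,000 L.
After draining 52% and refilling: 430 × 0.48 + 31 × 0.52 = 222.52 ppm.
Deficit to target: 282 − 222.52 = 59.48 mg/L.
As CaCO₃: 59.48 mg/L × 376,000 L = 22,360 g; ÷ 100.1 = 223.4 mol Ca²⁺.
Mass: 223.4 × 111 = 24,800 g.

24.8 kg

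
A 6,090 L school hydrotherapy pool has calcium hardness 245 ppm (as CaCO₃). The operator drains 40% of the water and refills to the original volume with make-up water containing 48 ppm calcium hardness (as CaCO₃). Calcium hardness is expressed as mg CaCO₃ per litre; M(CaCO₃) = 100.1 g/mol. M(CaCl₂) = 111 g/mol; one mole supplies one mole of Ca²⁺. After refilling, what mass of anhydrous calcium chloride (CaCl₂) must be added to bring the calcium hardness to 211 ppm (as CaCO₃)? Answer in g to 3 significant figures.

303 g

After draining 40% and refilling: 245 × 0.60 + 48 × 0.40 = 166.2 ppm.
Deficit to target: 211 − 166.2 = 44.8 mg/L.
As CaCO₃: 44.8 mg/L × 6,090 L = 272.8 g; ÷ 100.1 = 2.726 mol Ca²⁺.
Mass: 2.726 × 111 = 302.5 g.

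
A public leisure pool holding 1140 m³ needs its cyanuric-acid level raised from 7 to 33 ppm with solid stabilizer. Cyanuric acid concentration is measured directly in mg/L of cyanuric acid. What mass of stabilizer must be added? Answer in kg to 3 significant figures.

Volume: 1140 m³ = 1,140,000 L.
CYA to add: (33 − 7) = 26 mg/L × 1,140,000 L = 29,640 g cyanuric acid.

29.6 kg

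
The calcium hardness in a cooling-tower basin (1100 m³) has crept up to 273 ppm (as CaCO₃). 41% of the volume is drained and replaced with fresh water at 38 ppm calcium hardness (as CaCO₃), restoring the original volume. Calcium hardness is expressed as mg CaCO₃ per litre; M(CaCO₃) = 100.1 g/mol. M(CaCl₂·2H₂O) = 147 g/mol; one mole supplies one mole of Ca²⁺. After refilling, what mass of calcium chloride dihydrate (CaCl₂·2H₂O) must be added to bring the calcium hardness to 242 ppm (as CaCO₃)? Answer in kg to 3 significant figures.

106 kg

Volume: 1100 m³ = 1,100,000 L.
After draining 41% and refilling: 273 × 0.59 + 38 × 0.41 = 176.65 ppm.
Deficit to target: 242 − 176.65 = 65.35 mg/L.
As CaCO₃: 65.35 mg/L × 1,100,000 L = 71,880 g; ÷ 100.1 = 718.1 mol Ca²⁺.
Mass: 718.1 × 147 = 105,600 g.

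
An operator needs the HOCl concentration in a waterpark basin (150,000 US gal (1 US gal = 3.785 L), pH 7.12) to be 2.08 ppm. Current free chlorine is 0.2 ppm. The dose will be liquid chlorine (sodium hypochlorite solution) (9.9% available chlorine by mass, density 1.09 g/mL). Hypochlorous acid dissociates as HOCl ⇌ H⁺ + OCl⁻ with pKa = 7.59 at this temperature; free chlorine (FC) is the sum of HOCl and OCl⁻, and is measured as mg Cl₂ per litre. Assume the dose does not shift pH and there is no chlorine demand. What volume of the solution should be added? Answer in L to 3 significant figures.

Volume: 150,000 US gal × 3.785 L/gal = 567,750 L.
[OCl⁻]/[HOCl] = 10^(pH − pKa) = 10^(7.12 − 7.59) = 0.3388; fraction as HOCl = 1/(1 + 0.3388) = 0.7469.
Free chlorine required for 2.08 ppm HOCl: 2.08 / 0.7469 = 2.785 ppm.
FC to add: 2.785 − 0.2 = 2.585 mg/L as Cl₂.
Cl₂ equivalent: 2.585 mg/L × 567,750 L = 1468 g.
Product at 9.9% available Cl: 1468 / 0.099 = 14,820 g.
Volume: 14,820 g ÷ 1.09 g/mL = 13,600 mL.

13.6 L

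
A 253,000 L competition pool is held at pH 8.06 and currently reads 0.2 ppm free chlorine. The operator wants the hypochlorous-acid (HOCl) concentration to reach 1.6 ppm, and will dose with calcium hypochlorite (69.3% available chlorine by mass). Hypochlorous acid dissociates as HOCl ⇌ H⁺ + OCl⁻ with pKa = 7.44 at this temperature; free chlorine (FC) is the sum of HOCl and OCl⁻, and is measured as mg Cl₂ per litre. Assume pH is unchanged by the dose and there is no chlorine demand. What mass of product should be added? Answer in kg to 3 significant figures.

[OCl⁻]/[HOCl] = 10^(pH − pKa) = 10^(8.06 − 7.44) = 4.169; fraction as HOCl = 1/(1 + 4.169) = 0.1935.
Free chlorine required for 1.6 ppm HOCl: 1.6 / 0.1935 = 8.27 ppm.
FC to add: 8.27 − 0.2 = 8.07 mg/L as Cl₂.
Cl₂ equivalent: 8.07 mg/L × 253,000 L = 2042 g.
Product at 69.3% available Cl: 2042 / 0.693 = 2946 g.

2.95 kg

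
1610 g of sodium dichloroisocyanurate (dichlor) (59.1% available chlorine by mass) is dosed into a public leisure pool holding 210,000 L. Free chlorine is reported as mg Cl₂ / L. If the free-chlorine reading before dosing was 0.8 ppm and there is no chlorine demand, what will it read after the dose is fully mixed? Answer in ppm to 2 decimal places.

5.33 ppm

Available chlorine delivered: 1610 g × 0.591 = 951.5 g as Cl₂.
Concentration rise: 951.5 g / 210,000 L = 4.531 mg/L = 4.53 ppm.
Final FC: 0.8 + 4.53 = 5.33 ppm.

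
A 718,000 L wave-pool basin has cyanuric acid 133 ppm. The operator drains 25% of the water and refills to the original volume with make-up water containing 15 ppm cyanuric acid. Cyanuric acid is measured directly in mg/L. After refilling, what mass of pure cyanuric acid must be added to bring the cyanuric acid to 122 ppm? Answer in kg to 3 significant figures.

After draining 25% and refilling: 133 × 0.75 + 15 × 0.25 = 103.5 ppm.
Deficit to target: 122 − 103.5 = 18.5 mg/L.
Mass: 18.5 mg/L × 718,000 L = 13,280 g cyanuric acid.

13.3 kg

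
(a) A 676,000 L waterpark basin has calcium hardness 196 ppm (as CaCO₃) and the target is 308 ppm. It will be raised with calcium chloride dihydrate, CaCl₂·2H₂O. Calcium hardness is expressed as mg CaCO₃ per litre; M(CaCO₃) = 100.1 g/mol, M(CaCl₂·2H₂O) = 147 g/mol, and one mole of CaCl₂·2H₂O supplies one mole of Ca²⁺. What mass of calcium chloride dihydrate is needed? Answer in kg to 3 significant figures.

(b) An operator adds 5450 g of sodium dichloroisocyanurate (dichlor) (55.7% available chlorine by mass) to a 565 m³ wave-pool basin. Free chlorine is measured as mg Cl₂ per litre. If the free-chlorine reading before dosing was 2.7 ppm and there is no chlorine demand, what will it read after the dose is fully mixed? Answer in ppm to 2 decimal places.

(a) 111 kg; (b) 8.07 ppm

(a) Hardness to add: (308 − 196) = 112 mg/L as CaCO₃ × 676,000 L = 75,710 g as CaCO₃.
(a) Moles of Ca²⁺ (1 mol Ca²⁺ ≡ 1 mol CaCO₃): 75,710 / 100.1 g/mol = 756.4 mol.
(a) Mass of CaCl₂·2H₂O: 756.4 × 147 = 111,200 g.

(b) Volume: 565 m³ = 565,000 L.
(b) Available chlorine delivered: 5450 g × 0.557 = 3036 g as Cl₂.
(b) Concentration rise: 3036 g / 565,000 L = 5.373 mg/L = 5.37 ppm.
(b) Final FC: 2.7 + 5.37 = 8.07 ppm.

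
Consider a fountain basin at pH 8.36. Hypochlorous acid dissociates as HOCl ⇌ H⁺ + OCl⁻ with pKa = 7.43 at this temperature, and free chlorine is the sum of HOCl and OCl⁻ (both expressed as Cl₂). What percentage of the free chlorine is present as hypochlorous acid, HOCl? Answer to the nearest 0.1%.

10.5%

[OCl⁻]/[HOCl] = 10^(pH − pKa) = 10^(8.36 − 7.43) = 10^0.93 = 8.511.
Fraction as HOCl = 1 / (1 + 8.511) = 0.1051.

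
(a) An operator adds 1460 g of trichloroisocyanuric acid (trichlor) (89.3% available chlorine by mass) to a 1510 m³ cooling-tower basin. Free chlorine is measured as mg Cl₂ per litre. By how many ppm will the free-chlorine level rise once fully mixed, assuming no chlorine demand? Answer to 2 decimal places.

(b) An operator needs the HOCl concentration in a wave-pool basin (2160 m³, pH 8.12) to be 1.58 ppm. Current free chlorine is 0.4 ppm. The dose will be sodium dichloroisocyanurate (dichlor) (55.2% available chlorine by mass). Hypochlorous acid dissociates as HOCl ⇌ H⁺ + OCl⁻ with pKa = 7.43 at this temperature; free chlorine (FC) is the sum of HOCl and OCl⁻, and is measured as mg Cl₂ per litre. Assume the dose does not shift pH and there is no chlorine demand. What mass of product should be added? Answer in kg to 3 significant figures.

(a) Volume: 1510 m³ = 1,510,000 L.
(a) Available chlorine delivered: 1460 g × 0.893 = 1304 g as Cl₂.
(a) Concentration rise: 1304 g / 1,510,000 L = 0.8634 mg/L = 0.86 ppm.

(b) Volume: 2160 m³ = 2,160,000 L.
(b) [OCl⁻]/[HOCl] = 10^(pH − pKa) = 10^(8.12 − 7.43) = 4.898; fraction as HOCl = 1/(1 + 4.898) = 0.1696.
(b) Free chlorine required for 1.58 ppm HOCl: 1.58 / 0.1696 = 9.319 ppm.
(b) FC to add: 9.319 − 0.4 = 8.919 mg/L as Cl₂.
(b) Cl₂ equivalent: 8.919 mg/L × 2,160,000 L = 19,260 g.
(b) Product at 55.2% available Cl: 19,260 / 0.552 = 34,900 g.

(a) 0.86 ppm; (b) 34.9 kg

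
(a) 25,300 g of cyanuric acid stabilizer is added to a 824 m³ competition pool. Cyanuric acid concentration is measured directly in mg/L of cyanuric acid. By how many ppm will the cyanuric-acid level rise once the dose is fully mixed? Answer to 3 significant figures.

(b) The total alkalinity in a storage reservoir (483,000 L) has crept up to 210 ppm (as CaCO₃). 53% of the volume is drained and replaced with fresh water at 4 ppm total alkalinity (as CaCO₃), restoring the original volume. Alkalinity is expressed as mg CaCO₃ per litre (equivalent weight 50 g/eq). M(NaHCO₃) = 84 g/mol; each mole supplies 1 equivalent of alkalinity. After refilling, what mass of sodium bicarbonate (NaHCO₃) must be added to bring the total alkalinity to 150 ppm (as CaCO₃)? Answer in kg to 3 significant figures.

(a) 30.7 ppm; (b) 39.9 kg

(a) Volume: 824 m³ = 824,000 L.
(a) Rise: 25,300 g / 824,000 L × 1000 = 30.7 mg/L.

(b) After draining 53% and refilling: 210 × 0.47 + 4 × 0.53 = 100.82 ppm.
(b) Deficit to target: 150 − 100.82 = 49.18 mg/L.
(b) As CaCO₃: 49.18 mg/L × 483,000 L = 23,750 g; ÷ 50 g/eq ÷ 1 = 475.1 mol NaHCO₃.
(b) Mass: 475.1 × 84 = 39,910 g.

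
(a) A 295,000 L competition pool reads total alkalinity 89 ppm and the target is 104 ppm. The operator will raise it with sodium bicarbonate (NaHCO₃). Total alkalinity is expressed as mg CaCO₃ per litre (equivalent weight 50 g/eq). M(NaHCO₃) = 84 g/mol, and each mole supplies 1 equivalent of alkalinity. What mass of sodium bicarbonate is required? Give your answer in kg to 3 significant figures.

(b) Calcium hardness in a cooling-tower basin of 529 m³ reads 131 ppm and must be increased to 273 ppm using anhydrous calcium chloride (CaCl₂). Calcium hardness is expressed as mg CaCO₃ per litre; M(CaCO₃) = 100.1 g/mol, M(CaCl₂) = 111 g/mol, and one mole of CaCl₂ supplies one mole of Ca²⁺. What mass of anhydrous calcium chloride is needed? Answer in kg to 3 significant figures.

(a) Alkalinity to add: (104 − 89) = 15 mg/L as CaCO₃ × 295,000 L = 4425 g as CaCO₃.
(a) Equivalents: 4425 g ÷ 50 g/eq = 88.5 eq.
(a) NaHCO₃ supplies 1 eq per mole → 88.5 mol.
(a) Mass: 88.5 mol × 84 g/mol = 7434 g.

(b) Volume: 529 m³ = 529,000 L.
(b) Hardness to add: (273 − 131) = 142 mg/L as CaCO₃ × 529,000 L = 75,120 g as CaCO₃.
(b) Moles of Ca²⁺ (1 mol Ca²⁺ ≡ 1 mol CaCO₃): 75,120 / 100.1 g/mol = 750.4 mol.
(b) Mass of CaCl₂: 750.4 × 111 = 83,300 g.

(a) 7.43 kg; (b) 83.3 kg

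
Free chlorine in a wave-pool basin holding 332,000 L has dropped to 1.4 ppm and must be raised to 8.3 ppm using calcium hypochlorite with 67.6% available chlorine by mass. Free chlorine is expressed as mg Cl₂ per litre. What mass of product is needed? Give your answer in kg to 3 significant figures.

3.39 kg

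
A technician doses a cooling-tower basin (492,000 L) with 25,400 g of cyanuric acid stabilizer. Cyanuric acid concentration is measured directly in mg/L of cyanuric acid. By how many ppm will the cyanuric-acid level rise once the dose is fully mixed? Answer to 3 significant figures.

Rise: 25,400 g / 492,000 L × 1000 = 51.63 mg/L.

51.6 ppm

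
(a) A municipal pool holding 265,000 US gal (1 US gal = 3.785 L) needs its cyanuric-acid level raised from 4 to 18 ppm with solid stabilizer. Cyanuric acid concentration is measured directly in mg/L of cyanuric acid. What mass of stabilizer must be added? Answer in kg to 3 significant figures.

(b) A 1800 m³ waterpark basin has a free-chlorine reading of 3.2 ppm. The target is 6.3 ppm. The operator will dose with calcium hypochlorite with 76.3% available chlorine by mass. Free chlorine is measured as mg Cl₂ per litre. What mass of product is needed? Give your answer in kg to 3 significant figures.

(a) Volume: 265,000 US gal × 3.785 L/gal = 1,003,025 L.
(a) CYA to add: (18 − 4) = 14 mg/L × 1,003,025 L = 14,040 g cyanuric acid.

(b) Volume: 1800 m³ = 1,800,000 L.
(b) Chlorine deficit: 6.3 − 3.2 = 3.1 ppm = 3.1 mg/L as Cl₂.
(b) Cl₂ equivalent needed: 3.1 mg/L × 1,800,000 L = 5,580,000 mg = 5580 g.
(b) Product at 76.3% available chlorine: 5580 / 0.763 = 7313 g.

(a) 14.0 kg; (b) 7.31 kg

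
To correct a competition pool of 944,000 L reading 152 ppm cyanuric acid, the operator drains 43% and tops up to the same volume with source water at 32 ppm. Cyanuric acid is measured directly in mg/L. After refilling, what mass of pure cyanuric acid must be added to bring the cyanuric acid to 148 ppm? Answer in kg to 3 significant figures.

44.9 kg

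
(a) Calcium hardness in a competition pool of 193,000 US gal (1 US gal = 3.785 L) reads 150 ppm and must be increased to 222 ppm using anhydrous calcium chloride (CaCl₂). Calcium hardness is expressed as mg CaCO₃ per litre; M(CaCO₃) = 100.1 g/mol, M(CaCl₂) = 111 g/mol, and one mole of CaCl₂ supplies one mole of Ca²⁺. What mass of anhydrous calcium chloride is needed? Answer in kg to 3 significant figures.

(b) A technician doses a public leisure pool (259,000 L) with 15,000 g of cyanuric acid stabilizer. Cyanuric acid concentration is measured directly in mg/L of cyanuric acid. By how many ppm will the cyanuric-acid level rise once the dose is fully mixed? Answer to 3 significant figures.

(a) 58.3 kg; (b) 57.9 ppm

(a) Volume: 193,000 US gal × 3.785 L/gal = 730,505 L.
(a) Hardness to add: (222 − 150) = 72 mg/L as CaCO₃ × 730,505 L = 52,600 g as CaCO₃.
(a) Moles of Ca²⁺ (1 mol Ca²⁺ ≡ 1 mol CaCO₃): 52,600 / 100.1 g/mol = 525.4 mol.
(a) Mass of CaCl₂: 525.4 × 111 = 58,320 g.

(b) Rise: 15,000 g / 259,000 L × 1000 = 57.92 mg/L.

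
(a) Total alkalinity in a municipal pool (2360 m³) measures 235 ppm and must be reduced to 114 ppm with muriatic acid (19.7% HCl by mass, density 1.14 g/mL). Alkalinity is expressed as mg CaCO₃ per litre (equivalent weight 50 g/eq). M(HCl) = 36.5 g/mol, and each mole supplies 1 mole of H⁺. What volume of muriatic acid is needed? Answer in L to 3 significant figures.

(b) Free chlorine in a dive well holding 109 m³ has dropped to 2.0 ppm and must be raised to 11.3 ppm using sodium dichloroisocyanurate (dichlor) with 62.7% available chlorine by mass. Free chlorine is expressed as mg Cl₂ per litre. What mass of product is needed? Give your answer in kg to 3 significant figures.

(a) 928 L; (b) 1.62 kg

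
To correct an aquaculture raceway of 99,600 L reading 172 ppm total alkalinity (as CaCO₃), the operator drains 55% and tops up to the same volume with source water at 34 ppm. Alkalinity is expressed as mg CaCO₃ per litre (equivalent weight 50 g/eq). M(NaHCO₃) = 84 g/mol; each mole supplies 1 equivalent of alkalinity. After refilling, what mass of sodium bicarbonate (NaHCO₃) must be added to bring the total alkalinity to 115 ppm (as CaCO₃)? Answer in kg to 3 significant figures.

3.16 kg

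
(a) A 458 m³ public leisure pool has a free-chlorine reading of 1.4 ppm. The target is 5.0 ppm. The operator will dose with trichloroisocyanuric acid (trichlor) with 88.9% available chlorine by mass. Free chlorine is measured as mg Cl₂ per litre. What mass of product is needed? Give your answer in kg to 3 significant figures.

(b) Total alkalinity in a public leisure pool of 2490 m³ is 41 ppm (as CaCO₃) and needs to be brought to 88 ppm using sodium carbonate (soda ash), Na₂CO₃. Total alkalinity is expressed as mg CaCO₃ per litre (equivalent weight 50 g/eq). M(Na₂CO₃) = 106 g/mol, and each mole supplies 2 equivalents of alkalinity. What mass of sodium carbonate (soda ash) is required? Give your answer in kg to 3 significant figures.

(a) 1.85 kg; (b) 124 kg

(a) Volume: 458 m³ = 458,000 L.
(a) Chlorine deficit: 5.0 − 1.4 = 3.6 ppm = 3.6 mg/L as Cl₂.
(a) Cl₂ equivalent needed: 3.6 mg/L × 458,000 L = 1,649,000 mg = 1649 g.
(a) Product at 88.9% available chlorine: 1649 / 0.889 = 1855 g.

(b) Volume: 2490 m³ = 2,490,000 L.
(b) Alkalinity to add: (88 − 41) = 47 mg/L as CaCO₃ × 2,490,000 L = 117,000 g as CaCO₃.
(b) Equivalents: 117,000 g ÷ 50 g/eq = 2341 eq.
(b) Each mole of Na₂CO₃ supplies 2 eq, so 2341 / 2 = 1170 mol.
(b) Mass: 1170 mol × 106 g/mol = 124,100 g.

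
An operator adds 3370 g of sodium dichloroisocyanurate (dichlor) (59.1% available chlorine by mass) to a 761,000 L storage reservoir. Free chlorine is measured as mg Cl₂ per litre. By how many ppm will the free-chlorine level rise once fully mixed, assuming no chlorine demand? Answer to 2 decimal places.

Available chlorine delivered: 3370 g × 0.591 = 1992 g as Cl₂.
Concentration rise: 1992 g / 761,000 L = 2.617 mg/L = 2.62 ppm.

2.62 ppm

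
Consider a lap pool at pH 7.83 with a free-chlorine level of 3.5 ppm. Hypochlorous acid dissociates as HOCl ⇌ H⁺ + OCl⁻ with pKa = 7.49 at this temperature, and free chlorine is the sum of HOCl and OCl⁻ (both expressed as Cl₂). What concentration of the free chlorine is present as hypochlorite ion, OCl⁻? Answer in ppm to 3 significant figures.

[OCl⁻]/[HOCl] = 10^(pH − pKa) = 10^(7.83 − 7.49) = 10^0.34 = 2.188.
Fraction as HOCl = 1 / (1 + 2.188) = 0.3137.
OCl⁻ = (1 − 0.3137) × 3.5 ppm = 2.402 ppm.

2.40 ppm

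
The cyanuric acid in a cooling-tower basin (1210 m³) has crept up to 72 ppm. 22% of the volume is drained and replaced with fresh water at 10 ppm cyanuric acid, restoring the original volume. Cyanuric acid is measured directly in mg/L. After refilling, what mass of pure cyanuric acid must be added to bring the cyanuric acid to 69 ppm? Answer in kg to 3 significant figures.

Volume: 1210 m³ = 1,210,000 L.
After draining 22% and refilling: 72 × 0.78 + 10 × 0.22 = 58.36 ppm.
Deficit to target: 69 − 58.36 = 10.64 mg/L.
Mass: 10.64 mg/L × 1,210,000 L = 12,870 g cyanuric acid.

12.9 kg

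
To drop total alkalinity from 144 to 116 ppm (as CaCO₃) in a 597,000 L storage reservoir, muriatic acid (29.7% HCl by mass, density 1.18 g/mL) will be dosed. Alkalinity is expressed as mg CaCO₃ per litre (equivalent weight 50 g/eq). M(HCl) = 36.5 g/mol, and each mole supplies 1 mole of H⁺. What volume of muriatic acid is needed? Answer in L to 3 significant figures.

34.8 L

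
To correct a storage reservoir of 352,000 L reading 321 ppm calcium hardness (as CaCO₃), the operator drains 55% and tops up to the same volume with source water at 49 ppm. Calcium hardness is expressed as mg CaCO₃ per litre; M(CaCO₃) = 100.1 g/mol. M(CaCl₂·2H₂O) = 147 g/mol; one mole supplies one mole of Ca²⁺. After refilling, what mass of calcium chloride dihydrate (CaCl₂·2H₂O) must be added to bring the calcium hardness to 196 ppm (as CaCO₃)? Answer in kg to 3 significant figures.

12.7 kg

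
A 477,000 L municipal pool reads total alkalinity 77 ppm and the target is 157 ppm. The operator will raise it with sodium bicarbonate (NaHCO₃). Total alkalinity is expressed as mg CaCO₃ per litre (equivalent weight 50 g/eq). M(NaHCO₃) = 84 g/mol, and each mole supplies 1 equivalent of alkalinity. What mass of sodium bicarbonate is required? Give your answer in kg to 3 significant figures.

64.1 kg

Alkalinity to add: (157 − 77) = 80 mg/L as CaCO₃ × 477,000 L = 38,160 g as CaCO₃.
Equivalents: 38,160 g ÷ 50 g/eq = 763.2 eq.
NaHCO₃ supplies 1 eq per mole → 763.2 mol.
Mass: 763.2 mol × 84 g/mol = 64,110 g.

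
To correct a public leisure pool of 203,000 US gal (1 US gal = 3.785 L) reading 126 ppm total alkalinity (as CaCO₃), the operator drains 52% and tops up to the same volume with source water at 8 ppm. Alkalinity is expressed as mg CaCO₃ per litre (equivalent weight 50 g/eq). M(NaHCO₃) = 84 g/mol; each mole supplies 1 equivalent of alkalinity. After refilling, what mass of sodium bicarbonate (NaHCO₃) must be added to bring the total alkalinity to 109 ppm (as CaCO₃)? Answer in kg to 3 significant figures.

57.3 kg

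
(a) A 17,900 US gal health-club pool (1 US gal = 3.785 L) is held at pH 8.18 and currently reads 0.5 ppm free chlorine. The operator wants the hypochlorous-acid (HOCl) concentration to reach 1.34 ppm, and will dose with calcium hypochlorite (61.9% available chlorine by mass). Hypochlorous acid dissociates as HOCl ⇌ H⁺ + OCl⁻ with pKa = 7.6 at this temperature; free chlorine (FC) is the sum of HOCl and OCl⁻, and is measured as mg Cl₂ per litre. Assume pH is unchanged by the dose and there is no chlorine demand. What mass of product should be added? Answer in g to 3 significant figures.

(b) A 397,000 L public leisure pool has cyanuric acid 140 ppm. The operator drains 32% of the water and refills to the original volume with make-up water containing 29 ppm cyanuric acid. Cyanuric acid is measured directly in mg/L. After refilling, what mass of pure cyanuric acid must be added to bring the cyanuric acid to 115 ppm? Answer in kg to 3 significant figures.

(a) Volume: 17,900 US gal × 3.785 L/gal = 67,752 L.
(a) [OCl⁻]/[HOCl] = 10^(pH − pKa) = 10^(8.18 − 7.6) = 3.802; fraction as HOCl = 1/(1 + 3.802) = 0.2083.
(a) Free chlorine required for 1.34 ppm HOCl: 1.34 / 0.2083 = 6.435 ppm.
(a) FC to add: 6.435 − 0.5 = 5.935 mg/L as Cl₂.
(a) Cl₂ equivalent: 5.935 mg/L × 67,752 L = 402.1 g.
(a) Product at 61.9% available Cl: 402.1 / 0.619 = 649.6 g.

(b) After draining 32% and refilling: 140 × 0.68 + 29 × 0.32 = 104.48 ppm.
(b) Deficit to target: 115 − 104.48 = 10.52 mg/L.
(b) Mass: 10.52 mg/L × 397,000 L = 4176 g cyanuric acid.

(a) 650 g; (b) 4.18 kg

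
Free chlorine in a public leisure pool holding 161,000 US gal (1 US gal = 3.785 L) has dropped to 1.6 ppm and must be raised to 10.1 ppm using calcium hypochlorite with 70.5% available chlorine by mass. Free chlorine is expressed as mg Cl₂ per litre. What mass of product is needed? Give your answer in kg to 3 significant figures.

7.35 kg

Volume: 161,000 US gal × 3.785 L/gal = 609,385 L.
Chlorine deficit: 10.1 − 1.6 = 8.5 ppm = 8.5 mg/L as Cl₂.
Cl₂ equivalent needed: 8.5 mg/L × 609,385 L = 5,180,000 mg = 5180 g.
Product at 70.5% available chlorine: 5180 / 0.705 = 7347 g.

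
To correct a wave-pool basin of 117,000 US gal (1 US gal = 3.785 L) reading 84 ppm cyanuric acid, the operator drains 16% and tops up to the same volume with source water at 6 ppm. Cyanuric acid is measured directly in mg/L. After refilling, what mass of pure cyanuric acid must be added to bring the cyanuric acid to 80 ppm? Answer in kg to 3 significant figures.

3.76 kg

Volume: 117,000 US gal × 3.785 L/gal = 442,845 L.
After draining 16% and refilling: 84 × 0.84 + 6 × 0.16 = 71.52 ppm.
Deficit to target: 80 − 71.52 = 8.48 mg/L.
Mass: 8.48 mg/L × 442,845 L = 3755 g cyanuric acid.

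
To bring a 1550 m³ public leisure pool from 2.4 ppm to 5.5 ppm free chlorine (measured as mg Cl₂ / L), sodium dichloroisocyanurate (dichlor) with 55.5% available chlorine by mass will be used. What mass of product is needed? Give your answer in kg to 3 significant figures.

8.66 kg

Volume: 1550 m³ = 1,550,000 L.
Chlorine deficit: 5.5 − 2.4 = 3.1 ppm = 3.1 mg/L as Cl₂.
Cl₂ equivalent needed: 3.1 mg/L × 1,550,000 L = 4,805,000 mg = 4805 g.
Product at 55.5% available chlorine: 4805 / 0.555 = 8658 g.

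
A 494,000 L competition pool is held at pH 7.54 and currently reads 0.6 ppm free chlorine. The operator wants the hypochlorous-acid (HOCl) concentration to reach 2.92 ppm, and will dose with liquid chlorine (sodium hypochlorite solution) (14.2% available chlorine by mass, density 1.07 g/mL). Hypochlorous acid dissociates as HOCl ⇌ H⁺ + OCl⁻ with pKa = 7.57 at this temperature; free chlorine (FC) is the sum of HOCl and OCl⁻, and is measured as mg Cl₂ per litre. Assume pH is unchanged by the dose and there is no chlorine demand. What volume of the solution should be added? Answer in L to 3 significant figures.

16.4 L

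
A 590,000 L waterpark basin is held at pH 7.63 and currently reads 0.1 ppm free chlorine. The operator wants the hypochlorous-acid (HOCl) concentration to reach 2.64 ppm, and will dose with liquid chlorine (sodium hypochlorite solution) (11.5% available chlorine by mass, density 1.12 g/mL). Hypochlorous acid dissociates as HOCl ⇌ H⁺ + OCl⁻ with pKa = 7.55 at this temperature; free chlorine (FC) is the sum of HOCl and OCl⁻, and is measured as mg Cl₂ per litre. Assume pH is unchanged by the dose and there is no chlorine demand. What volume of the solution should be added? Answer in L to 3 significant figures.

[OCl⁻]/[HOCl] = 10^(pH − pKa) = 10^(7.63 − 7.55) = 1.202; fraction as HOCl = 1/(1 + 1.202) = 0.4541.
Free chlorine required for 2.64 ppm HOCl: 2.64 / 0.4541 = 5.814 ppm.
FC to add: 5.814 − 0.1 = 5.714 mg/L as Cl₂.
Cl₂ equivalent: 5.714 mg/L × 590,000 L = 3371 g.
Product at 11.5% available Cl: 3371 / 0.115 = 29,320 g.
Volume: 29,320 g ÷ 1.12 g/mL = 26,170 mL.

26.2 L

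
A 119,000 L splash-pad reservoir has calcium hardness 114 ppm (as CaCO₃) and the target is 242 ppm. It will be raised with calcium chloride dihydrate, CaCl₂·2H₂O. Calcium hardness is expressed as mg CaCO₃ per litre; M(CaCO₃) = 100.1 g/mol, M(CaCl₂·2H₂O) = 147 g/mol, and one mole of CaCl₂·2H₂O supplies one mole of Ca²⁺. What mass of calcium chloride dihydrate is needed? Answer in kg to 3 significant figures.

22.4 kg

Hardness to add: (242 − 114) = 128 mg/L as CaCO₃ × 119,000 L = 15,230 g as CaCO₃.
Moles of Ca²⁺ (1 mol Ca²⁺ ≡ 1 mol CaCO₃): 15,230 / 100.1 g/mol = 152.2 mol.
Mass of CaCl₂·2H₂O: 152.2 × 147 = 22,370 g.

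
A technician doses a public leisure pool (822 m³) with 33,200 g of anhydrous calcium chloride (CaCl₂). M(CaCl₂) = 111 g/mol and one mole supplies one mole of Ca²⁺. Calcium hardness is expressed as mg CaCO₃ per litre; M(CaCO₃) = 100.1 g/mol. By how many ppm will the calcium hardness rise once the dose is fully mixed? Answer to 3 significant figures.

Volume: 822 m³ = 822,000 L.
Moles of Ca²⁺: 33,200 g ÷ 111 g/mol = 299.1 mol.
As CaCO₃: 299.1 mol × 100.1 g/mol = 29,940 g.
Rise: 29,940 g / 822,000 L × 1000 = 36.42 mg/L.

36.4 ppm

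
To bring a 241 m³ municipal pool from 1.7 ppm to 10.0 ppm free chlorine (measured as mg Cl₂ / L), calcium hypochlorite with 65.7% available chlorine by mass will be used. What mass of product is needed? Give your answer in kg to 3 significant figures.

3.04 kg

Volume: 241 m³ = 241,000 L.
Chlorine deficit: 10.0 − 1.7 = 8.3 ppm = 8.3 mg/L as Cl₂.
Cl₂ equivalent needed: 8.3 mg/L × 241,000 L = 2,000,000 mg = 2000 g.
Product at 65.7% available chlorine: 2000 / 0.657 = 3045 g.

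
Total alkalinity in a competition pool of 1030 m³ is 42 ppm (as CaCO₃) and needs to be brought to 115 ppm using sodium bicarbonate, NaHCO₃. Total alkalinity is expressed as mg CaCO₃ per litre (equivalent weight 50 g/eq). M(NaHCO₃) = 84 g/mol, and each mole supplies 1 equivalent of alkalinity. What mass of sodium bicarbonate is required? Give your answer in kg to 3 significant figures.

126 kg

Volume: 1030 m³ = 1,030,000 L.
Alkalinity to add: (115 − 42) = 73 mg/L as CaCO₃ × 1,030,000 L = 75,190 g as CaCO₃.
Equivalents: 75,190 g ÷ 50 g/eq = 1504 eq.
NaHCO₃ supplies 1 eq per mole → 1504 mol.
Mass: 1504 mol × 84 g/mol = 126,300 g.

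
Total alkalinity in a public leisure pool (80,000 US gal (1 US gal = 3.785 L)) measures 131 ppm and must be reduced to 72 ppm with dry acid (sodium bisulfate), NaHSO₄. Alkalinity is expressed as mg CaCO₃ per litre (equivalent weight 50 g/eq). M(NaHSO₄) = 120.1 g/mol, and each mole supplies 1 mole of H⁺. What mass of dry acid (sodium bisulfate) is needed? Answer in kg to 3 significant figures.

42.9 kg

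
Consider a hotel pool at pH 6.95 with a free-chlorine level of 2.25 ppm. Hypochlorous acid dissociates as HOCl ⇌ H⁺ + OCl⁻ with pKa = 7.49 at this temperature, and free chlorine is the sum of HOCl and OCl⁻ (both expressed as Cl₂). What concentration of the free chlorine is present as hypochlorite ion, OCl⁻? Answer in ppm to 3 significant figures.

0.504 ppm

[OCl⁻]/[HOCl] = 10^(pH − pKa) = 10^(6.95 − 7.49) = 10^-0.54 = 0.2884.
Fraction as HOCl = 1 / (1 + 0.2884) = 0.7762.
OCl⁻ = (1 − 0.7762) × 2.25 ppm = 0.5037 ppm.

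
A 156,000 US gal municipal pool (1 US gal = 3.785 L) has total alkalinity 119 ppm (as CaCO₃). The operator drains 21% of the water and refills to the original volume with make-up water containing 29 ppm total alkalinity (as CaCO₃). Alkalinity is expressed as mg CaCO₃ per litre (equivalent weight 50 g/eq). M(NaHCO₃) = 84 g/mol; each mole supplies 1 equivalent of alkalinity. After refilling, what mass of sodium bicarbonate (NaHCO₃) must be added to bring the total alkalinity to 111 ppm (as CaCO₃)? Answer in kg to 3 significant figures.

10.8 kg

Volume: 156,000 US gal × 3.785 L/gal = 590,460 L.
After draining 21% and refilling: 119 × 0.79 + 29 × 0.21 = 100.1 ppm.
Deficit to target: 111 − 100.1 = 10.9 mg/L.
As CaCO₃: 10.9 mg/L × 590,460 L = 6436 g; ÷ 50 g/eq ÷ 1 = 128.7 mol NaHCO₃.
Mass: 128.7 × 84 = 10,810 g.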